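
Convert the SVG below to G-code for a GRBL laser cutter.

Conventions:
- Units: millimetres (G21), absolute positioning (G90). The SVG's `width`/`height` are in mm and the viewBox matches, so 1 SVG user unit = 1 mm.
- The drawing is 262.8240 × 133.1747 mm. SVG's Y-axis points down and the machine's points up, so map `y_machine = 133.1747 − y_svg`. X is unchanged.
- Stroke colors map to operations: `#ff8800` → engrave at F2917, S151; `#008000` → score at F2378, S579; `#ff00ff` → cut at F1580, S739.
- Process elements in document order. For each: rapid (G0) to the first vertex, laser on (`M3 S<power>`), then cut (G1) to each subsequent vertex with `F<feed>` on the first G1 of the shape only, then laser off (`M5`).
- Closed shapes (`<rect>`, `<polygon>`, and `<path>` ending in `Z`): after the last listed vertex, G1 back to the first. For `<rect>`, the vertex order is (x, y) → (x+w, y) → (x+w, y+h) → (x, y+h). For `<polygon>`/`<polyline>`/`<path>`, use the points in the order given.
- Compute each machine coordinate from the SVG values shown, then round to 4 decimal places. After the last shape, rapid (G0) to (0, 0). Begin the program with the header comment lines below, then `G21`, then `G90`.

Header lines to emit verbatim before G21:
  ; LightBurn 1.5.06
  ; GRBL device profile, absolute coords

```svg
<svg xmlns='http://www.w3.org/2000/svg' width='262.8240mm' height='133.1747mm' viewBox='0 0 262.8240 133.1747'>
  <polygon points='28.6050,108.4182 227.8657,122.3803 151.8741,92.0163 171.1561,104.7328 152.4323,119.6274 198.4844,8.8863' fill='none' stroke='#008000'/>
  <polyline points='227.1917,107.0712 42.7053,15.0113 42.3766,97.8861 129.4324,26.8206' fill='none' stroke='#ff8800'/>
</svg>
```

; LightBurn 1.5.06
; GRBL device profile, absolute coords
G21
G90
G0 X28.6050 Y24.7565
M3 S579
G1 X227.8657 Y10.7944 F2378
G1 X151.8741 Y41.1584
G1 X171.1561 Y28.4419
G1 X152.4323 Y13.5473
G1 X198.4844 Y124.2884
G1 X28.6050 Y24.7565
M5
G0 X227.1917 Y26.1035
M3 S151
G1 X42.7053 Y118.1634 F2917
G1 X42.3766 Y35.2886
G1 X129.4324 Y106.3541
M5
G0 X0.0000 Y0.0000

Since the viewBox matches the mm dimensions, user units are millimetres directly. The only transform is the Y-flip y_m = 133.1747 − y_svg.

Shape 1 is a closed polygon drawn with `<polygon>`. Its stroke #008000 means score at S579, F2378. After flipping Y the toolpath is (28.6050,24.7565) → (227.8657,10.7944) → (151.8741,41.1584) → (171.1561,28.4419) → (152.4323,13.5473) → (198.4844,124.2884) → (28.6050,24.7565), returning to the start.

Shape 2 is a open polyline drawn with `<polyline>`. Its stroke #ff8800 means engrave at S151, F2917. After flipping Y the toolpath is (227.1917,26.1035) → (42.7053,118.1634) → (42.3766,35.2886) → (129.4324,106.3541).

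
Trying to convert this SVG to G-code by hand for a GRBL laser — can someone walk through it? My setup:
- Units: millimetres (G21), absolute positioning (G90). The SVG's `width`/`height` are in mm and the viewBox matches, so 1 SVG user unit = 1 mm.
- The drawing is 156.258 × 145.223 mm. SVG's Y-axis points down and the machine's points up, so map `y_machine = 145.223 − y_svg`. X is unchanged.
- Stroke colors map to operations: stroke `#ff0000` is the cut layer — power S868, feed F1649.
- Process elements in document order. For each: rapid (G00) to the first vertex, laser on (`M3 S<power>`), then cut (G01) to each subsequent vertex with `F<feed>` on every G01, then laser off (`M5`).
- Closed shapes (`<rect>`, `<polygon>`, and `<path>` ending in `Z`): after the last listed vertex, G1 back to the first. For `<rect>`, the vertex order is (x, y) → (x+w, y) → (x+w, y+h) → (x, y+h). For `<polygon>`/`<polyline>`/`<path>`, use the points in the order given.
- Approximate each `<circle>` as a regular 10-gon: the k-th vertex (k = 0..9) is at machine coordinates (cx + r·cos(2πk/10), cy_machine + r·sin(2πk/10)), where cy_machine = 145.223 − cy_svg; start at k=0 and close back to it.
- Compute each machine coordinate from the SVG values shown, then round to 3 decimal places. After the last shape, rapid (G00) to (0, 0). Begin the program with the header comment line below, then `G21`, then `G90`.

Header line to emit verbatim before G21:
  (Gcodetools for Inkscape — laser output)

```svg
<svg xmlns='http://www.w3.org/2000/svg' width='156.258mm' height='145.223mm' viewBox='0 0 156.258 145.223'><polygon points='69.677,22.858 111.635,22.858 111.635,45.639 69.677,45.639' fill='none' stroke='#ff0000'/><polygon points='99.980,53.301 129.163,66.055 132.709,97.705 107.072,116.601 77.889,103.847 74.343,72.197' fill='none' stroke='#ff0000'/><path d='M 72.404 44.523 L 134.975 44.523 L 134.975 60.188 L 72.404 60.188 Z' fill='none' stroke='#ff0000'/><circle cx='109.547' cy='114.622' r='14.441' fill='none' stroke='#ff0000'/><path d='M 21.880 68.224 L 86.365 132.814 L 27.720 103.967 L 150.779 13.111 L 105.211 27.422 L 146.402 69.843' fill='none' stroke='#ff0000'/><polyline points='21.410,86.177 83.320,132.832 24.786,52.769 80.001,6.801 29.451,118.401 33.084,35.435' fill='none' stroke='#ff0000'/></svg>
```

Since the viewBox matches the mm dimensions, user units are millimetres directly. The only transform is the Y-flip y_m = 145.223 − y_svg.

Shape 1 is a rectangle drawn with `<polygon>`. Its stroke #ff0000 means cut at S868, F1649. After flipping Y the toolpath is (69.677,122.365) → (111.635,122.365) → (111.635,99.584) → (69.677,99.584) → (69.677,122.365), returning to the start.

Shape 2 is a regular polygon drawn with `<polygon>`. Its stroke #ff0000 means cut at S868, F1649. After flipping Y the toolpath is (99.980,91.922) → (129.163,79.168) → (132.709,47.518) → (107.072,28.622) → (77.889,41.376) → (74.343,73.026) → (99.980,91.922), returning to the start.

Shape 3 is a rectangle drawn with `<path>`. Its stroke #ff0000 means cut at S868, F1649. After flipping Y the toolpath is (72.404,100.700) → (134.975,100.700) → (134.975,85.035) → (72.404,85.035) → (72.404,100.700), returning to the start.

Shape 4 is a circle drawn with `<circle>`. Its stroke #ff0000 means cut at S868, F1649. After flipping Y the toolpath is (123.988,30.601) → (121.230,39.089) → (114.010,44.335) → (105.084,44.335) → (97.864,39.089) → (95.106,30.601) → (97.864,22.113) → (105.084,16.867) → (114.010,16.867) → (121.230,22.113) → (123.988,30.601), returning to the start.

Shape 5 is a open polyline drawn with `<path>`. Its stroke #ff0000 means cut at S868, F1649. After flipping Y the toolpath is (21.880,76.999) → (86.365,12.409) → (27.720,41.256) → (150.779,132.112) → (105.211,117.801) → (146.402,75.380).

Shape 6 is a open polyline drawn with `<polyline>`. Its stroke #ff0000 means cut at S868, F1649. After flipping Y the toolpath is (21.410,59.046) → (83.320,12.391) → (24.786,92.454) → (80.001,138.422) → (29.451,26.822) → (33.084,109.788).

(Gcodetools for Inkscape — laser output)
G21
G90
G00 X69.677 Y122.365
M3 S868
G01 X111.635 Y122.365 F1649
G01 X111.635 Y99.584 F1649
G01 X69.677 Y99.584 F1649
G01 X69.677 Y122.365 F1649
M5
G00 X99.980 Y91.922
M3 S868
G01 X129.163 Y79.168 F1649
G01 X132.709 Y47.518 F1649
G01 X107.072 Y28.622 F1649
G01 X77.889 Y41.376 F1649
G01 X74.343 Y73.026 F1649
G01 X99.980 Y91.922 F1649
M5
G00 X72.404 Y100.700
M3 S868
G01 X134.975 Y100.700 F1649
G01 X134.975 Y85.035 F1649
G01 X72.404 Y85.035 F1649
G01 X72.404 Y100.700 F1649
M5
G00 X123.988 Y30.601
M3 S868
G01 X121.230 Y39.089 F1649
G01 X114.010 Y44.335 F1649
G01 X105.084 Y44.335 F1649
G01 X97.864 Y39.089 F1649
G01 X95.106 Y30.601 F1649
G01 X97.864 Y22.113 F1649
G01 X105.084 Y16.867 F1649
G01 X114.010 Y16.867 F1649
G01 X121.230 Y22.113 F1649
G01 X123.988 Y30.601 F1649
M5
G00 X21.880 Y76.999
M3 S868
G01 X86.365 Y12.409 F1649
G01 X27.720 Y41.256 F1649
G01 X150.779 Y132.112 F1649
G01 X105.211 Y117.801 F1649
G01 X146.402 Y75.380 F1649
M5
G00 X21.410 Y59.046
M3 S868
G01 X83.320 Y12.391 F1649
G01 X24.786 Y92.454 F1649
G01 X80.001 Y138.422 F1649
G01 X29.451 Y26.822 F1649
G01 X33.084 Y109.788 F1649
M5
G00 X0.000 Y0.000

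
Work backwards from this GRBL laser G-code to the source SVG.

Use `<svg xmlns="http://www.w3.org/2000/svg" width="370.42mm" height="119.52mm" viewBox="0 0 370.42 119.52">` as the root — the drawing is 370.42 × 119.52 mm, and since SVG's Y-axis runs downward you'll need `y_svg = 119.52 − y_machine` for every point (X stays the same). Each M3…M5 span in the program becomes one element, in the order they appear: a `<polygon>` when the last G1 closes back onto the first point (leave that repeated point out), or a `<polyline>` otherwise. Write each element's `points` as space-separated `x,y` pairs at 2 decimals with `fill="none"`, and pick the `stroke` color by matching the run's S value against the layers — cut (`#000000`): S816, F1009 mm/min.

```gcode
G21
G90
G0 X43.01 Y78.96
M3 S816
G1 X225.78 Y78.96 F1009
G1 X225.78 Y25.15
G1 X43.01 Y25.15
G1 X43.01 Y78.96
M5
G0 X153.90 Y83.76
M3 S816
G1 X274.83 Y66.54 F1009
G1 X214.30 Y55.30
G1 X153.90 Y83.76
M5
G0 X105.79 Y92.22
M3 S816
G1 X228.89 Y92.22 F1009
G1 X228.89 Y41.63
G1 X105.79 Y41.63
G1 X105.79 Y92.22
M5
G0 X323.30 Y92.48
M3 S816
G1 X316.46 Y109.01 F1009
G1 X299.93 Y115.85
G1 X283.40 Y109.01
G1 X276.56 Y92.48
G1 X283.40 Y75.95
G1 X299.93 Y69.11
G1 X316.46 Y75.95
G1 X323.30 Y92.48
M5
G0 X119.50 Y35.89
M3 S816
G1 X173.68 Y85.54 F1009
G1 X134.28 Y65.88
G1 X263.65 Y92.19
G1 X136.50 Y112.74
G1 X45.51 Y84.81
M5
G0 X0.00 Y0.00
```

<svg xmlns="http://www.w3.org/2000/svg" width="370.42mm" height="119.52mm" viewBox="0 0 370.42 119.52">
  <polygon points="43.01,40.56 225.78,40.56 225.78,94.37 43.01,94.37" fill="none" stroke="#000000"/>
  <polygon points="153.90,35.76 274.83,52.98 214.30,64.22" fill="none" stroke="#000000"/>
  <polygon points="105.79,27.30 228.89,27.30 228.89,77.89 105.79,77.89" fill="none" stroke="#000000"/>
  <polygon points="323.30,27.04 316.46,10.51 299.93,3.67 283.40,10.51 276.56,27.04 283.40,43.57 299.93,50.41 316.46,43.57" fill="none" stroke="#000000"/>
  <polyline points="119.50,83.63 173.68,33.98 134.28,53.64 263.65,27.33 136.50,6.78 45.51,34.71" fill="none" stroke="#000000"/>
</svg>

Each laser-on run becomes one SVG element. Flip Y back into SVG space with y_svg = 119.52 − y_machine. Every run uses S816, so all elements get stroke `#000000` (cut).

Run 1: The run returns to its start, so emit a `<polygon>` with points (Y-flipped): 43.01,40.56 225.78,40.56 225.78,94.37 43.01,94.37.

Run 2: The run returns to its start, so emit a `<polygon>` with points (Y-flipped): 153.90,35.76 274.83,52.98 214.30,64.22.

Run 3: The run returns to its start, so emit a `<polygon>` with points (Y-flipped): 105.79,27.30 228.89,27.30 228.89,77.89 105.79,77.89.

Run 4: The run returns to its start, so emit a `<polygon>` with points (Y-flipped): 323.30,27.04 316.46,10.51 299.93,3.67 283.40,10.51 276.56,27.04 283.40,43.57 299.93,50.41 316.46,43.57.

Run 5: The run is open, so emit a `<polyline>` with points (Y-flipped): 119.50,83.63 173.68,33.98 134.28,53.64 263.65,27.33 136.50,6.78 45.51,34.71.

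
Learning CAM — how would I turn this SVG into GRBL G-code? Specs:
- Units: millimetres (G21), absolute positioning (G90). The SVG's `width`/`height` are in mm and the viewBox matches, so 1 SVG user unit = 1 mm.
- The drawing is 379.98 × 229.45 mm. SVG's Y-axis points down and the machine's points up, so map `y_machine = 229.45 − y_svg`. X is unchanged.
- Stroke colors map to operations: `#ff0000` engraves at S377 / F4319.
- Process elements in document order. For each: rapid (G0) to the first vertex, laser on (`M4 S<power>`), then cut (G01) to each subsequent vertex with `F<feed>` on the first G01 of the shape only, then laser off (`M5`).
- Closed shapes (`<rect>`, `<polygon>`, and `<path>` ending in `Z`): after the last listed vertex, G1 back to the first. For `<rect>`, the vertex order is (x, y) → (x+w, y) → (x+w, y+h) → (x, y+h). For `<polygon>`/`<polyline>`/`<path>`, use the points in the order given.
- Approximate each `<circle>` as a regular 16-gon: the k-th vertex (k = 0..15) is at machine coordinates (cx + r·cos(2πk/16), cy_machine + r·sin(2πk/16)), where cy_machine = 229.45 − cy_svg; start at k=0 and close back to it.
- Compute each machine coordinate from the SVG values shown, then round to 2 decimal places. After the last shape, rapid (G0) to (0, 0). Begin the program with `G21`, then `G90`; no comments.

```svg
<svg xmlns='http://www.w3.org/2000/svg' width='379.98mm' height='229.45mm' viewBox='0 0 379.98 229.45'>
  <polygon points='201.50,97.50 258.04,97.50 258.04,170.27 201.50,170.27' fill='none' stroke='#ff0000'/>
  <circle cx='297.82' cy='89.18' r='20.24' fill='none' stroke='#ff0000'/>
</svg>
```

1 u = 1 mm; y_m = 229.45 − y.

[1] `<polygon>` rectangle, #ff0000→engrave S377 F4319: (201.50,131.95) → (258.04,131.95) → (258.04,59.18) → (201.50,59.18) → (201.50,131.95) (closed)

[2] `<circle>` circle, #ff0000→engrave S377 F4319: (318.06,140.27) → (316.52,148.02) → (312.13,154.58) → (305.57,158.97) → (297.82,160.51) → (290.07,158.97) → (283.51,154.58) → (279.12,148.02) → (277.58,140.27) → (279.12,132.52) → (283.51,125.96) → (290.07,121.57) → (297.82,120.03) → (305.57,121.57) → (312.13,125.96) → (316.52,132.52) → (318.06,140.27) (closed)

G21
G90
G0 X201.50 Y131.95
M4 S377
G01 X258.04 Y131.95 F4319
G01 X258.04 Y59.18
G01 X201.50 Y59.18
G01 X201.50 Y131.95
M5
G0 X318.06 Y140.27
M4 S377
G01 X316.52 Y148.02 F4319
G01 X312.13 Y154.58
G01 X305.57 Y158.97
G01 X297.82 Y160.51
G01 X290.07 Y158.97
G01 X283.51 Y154.58
G01 X279.12 Y148.02
G01 X277.58 Y140.27
G01 X279.12 Y132.52
G01 X283.51 Y125.96
G01 X290.07 Y121.57
G01 X297.82 Y120.03
G01 X305.57 Y121.57
G01 X312.13 Y125.96
G01 X316.52 Y132.52
G01 X318.06 Y140.27
M5
G0 X0.00 Y0.00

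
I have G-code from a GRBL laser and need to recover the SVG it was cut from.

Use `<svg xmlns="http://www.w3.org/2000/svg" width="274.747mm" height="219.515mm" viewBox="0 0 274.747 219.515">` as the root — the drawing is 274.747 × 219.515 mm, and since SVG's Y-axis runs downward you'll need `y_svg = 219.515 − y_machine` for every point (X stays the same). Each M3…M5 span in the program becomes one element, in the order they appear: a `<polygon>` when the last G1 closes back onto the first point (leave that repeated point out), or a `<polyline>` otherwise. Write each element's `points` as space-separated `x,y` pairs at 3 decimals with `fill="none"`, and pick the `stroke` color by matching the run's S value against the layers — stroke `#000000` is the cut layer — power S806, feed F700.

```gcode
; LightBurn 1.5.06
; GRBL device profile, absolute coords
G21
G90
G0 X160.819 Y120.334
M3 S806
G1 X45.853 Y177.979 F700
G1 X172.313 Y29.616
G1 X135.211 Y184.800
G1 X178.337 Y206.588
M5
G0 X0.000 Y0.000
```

y_svg = 219.515 − y_m. Every run uses S806, so all elements get stroke `#000000` (cut).

[1] open run; points: 160.819,99.181 45.853,41.536 172.313,189.899 135.211,34.715 178.337,12.927

<svg xmlns="http://www.w3.org/2000/svg" width="274.747mm" height="219.515mm" viewBox="0 0 274.747 219.515">
  <polyline points="160.819,99.181 45.853,41.536 172.313,189.899 135.211,34.715 178.337,12.927" fill="none" stroke="#000000"/>
</svg>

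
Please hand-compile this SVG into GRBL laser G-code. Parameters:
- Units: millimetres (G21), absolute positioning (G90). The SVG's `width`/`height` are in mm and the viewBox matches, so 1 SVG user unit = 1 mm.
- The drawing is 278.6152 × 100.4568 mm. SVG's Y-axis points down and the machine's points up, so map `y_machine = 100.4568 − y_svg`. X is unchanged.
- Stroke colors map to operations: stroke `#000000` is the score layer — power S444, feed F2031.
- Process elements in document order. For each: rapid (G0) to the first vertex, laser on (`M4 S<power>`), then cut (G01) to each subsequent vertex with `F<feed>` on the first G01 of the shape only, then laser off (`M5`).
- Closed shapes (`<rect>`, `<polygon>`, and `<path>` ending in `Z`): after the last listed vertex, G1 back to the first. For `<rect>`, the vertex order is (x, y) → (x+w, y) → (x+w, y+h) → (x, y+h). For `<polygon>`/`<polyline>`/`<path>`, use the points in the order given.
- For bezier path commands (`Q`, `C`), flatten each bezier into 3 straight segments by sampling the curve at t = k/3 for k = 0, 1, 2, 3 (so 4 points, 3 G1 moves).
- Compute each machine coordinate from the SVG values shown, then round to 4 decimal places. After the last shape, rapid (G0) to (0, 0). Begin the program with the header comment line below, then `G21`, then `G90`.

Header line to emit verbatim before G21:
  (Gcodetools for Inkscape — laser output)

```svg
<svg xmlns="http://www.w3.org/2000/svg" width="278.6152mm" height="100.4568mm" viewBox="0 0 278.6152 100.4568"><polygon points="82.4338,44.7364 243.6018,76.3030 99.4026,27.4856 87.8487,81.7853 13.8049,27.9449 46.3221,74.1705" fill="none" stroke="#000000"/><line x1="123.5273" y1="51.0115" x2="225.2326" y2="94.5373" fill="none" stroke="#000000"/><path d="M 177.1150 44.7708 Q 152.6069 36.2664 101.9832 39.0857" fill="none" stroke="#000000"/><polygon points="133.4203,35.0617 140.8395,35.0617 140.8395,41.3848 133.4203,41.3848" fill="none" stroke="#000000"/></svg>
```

viewBox `0 0 278.6152 100.4568` with mm width/height → 1 unit = 1 mm. Flip: y_m = 100.4568 − y_svg.

**Shape 1** — `<polygon>` closed polygon, stroke `#000000` → score (S444, F2031). Machine vertices: (82.4338,55.7204) → (243.6018,24.1538) → (99.4026,72.9712) → (87.8487,18.6715) → (13.8049,72.5119) → (46.3221,26.2863) → (82.4338,55.7204). Closed: final G1 returns to the first vertex.

**Shape 2** — `<line>` line segment, stroke `#000000` → score (S444, F2031). Machine vertices: (123.5273,49.4453) → (225.2326,5.9195). Open path.

**Shape 3** — `<path>` quadratic bezier, stroke `#000000` → score (S444, F2031). Control points (SVG): P0=(177.1150,44.7708), P1=(152.6069,36.2664), P2=(101.9832,39.0857); sampled at t=k/3. Machine vertices: (177.1150,55.6860) → (157.8745,60.0974) → (132.8306,61.9924) → (101.9832,61.3711). Open path.

**Shape 4** — `<polygon>` rectangle, stroke `#000000` → score (S444, F2031). Machine vertices: (133.4203,65.3951) → (140.8395,65.3951) → (140.8395,59.0720) → (133.4203,59.0720) → (133.4203,65.3951). Closed: final G1 returns to the first vertex.

(Gcodetools for Inkscape — laser output)
G21
G90
G0 X82.4338 Y55.7204
M4 S444
G01 X243.6018 Y24.1538 F2031
G01 X99.4026 Y72.9712
G01 X87.8487 Y18.6715
G01 X13.8049 Y72.5119
G01 X46.3221 Y26.2863
G01 X82.4338 Y55.7204
M5
G0 X123.5273 Y49.4453
M4 S444
G01 X225.2326 Y5.9195 F2031
M5
G0 X177.1150 Y55.6860
M4 S444
G01 X157.8745 Y60.0974 F2031
G01 X132.8306 Y61.9924
G01 X101.9832 Y61.3711
M5
G0 X133.4203 Y65.3951
M4 S444
G01 X140.8395 Y65.3951 F2031
G01 X140.8395 Y59.0720
G01 X133.4203 Y59.0720
G01 X133.4203 Y65.3951
M5
G0 X0.0000 Y0.0000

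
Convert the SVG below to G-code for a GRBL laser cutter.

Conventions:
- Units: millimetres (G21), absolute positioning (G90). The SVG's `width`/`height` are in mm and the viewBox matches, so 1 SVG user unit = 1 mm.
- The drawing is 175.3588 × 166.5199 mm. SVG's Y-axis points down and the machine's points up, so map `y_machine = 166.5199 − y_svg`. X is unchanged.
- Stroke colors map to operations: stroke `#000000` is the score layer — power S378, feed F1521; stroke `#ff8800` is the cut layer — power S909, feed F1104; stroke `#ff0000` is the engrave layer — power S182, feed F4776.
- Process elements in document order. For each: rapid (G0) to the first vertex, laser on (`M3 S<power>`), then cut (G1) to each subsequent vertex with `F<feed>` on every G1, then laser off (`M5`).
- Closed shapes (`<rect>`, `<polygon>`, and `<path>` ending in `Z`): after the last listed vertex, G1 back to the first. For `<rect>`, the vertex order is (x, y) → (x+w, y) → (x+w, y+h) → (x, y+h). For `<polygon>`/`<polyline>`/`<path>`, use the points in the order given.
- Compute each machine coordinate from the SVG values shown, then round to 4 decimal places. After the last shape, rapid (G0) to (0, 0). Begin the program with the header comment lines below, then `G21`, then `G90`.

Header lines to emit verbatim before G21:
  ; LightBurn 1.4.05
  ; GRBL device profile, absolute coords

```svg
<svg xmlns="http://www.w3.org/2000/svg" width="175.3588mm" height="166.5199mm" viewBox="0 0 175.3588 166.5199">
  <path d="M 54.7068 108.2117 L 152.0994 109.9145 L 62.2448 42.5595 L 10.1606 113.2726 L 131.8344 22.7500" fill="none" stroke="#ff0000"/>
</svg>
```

; LightBurn 1.4.05
; GRBL device profile, absolute coords
G21
G90
G0 X54.7068 Y58.3082
M3 S182
G1 X152.0994 Y56.6054 F4776
G1 X62.2448 Y123.9604 F4776
G1 X10.1606 Y53.2473 F4776
G1 X131.8344 Y143.7699 F4776
M5
G0 X0.0000 Y0.0000

Since the viewBox matches the mm dimensions, user units are millimetres directly. The only transform is the Y-flip y_m = 166.5199 − y_svg.

Shape 1 is a open polyline drawn with `<path>`. Its stroke #ff0000 means engrave at S182, F4776. After flipping Y the toolpath is (54.7068,58.3082) → (152.0994,56.6054) → (62.2448,123.9604) → (10.1606,53.2473) → (131.8344,143.7699).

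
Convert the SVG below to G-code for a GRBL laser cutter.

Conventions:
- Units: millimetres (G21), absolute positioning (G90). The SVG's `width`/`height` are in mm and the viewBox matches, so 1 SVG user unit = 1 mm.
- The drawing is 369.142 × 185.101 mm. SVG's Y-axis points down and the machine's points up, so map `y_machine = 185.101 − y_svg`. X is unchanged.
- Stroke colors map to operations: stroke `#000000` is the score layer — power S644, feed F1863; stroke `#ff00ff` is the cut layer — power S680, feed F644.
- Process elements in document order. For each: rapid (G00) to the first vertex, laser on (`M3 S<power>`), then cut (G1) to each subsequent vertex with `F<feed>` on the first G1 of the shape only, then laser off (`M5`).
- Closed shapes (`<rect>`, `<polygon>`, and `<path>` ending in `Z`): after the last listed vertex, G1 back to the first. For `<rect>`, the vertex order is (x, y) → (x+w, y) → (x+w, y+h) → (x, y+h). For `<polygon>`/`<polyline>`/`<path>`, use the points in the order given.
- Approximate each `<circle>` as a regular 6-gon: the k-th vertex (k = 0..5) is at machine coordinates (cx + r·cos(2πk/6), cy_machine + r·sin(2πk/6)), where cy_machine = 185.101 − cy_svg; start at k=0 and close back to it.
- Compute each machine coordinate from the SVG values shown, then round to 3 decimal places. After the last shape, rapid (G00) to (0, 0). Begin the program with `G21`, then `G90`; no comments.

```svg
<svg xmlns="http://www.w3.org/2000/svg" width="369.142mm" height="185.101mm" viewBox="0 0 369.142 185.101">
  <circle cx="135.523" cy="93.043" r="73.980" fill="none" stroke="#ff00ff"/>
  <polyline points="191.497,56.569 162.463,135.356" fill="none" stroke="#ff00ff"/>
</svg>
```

viewBox `0 0 369.142 185.101` with mm width/height → 1 unit = 1 mm. Flip: y_m = 185.101 − y_svg.

**Shape 1** — `<circle>` circle, stroke `#ff00ff` → cut (S680, F644). Machine vertices: (209.503,92.058) → (172.513,156.127) → (98.533,156.127) → (61.543,92.058) → (98.533,27.989) → (172.513,27.989) → (209.503,92.058). Closed: final G1 returns to the first vertex.

**Shape 2** — `<polyline>` line segment, stroke `#ff00ff` → cut (S680, F644). Machine vertices: (191.497,128.532) → (162.463,49.745). Open path.

G21
G90
G00 X209.503 Y92.058
M3 S680
G1 X172.513 Y156.127 F644
G1 X98.533 Y156.127
G1 X61.543 Y92.058
G1 X98.533 Y27.989
G1 X172.513 Y27.989
G1 X209.503 Y92.058
M5
G00 X191.497 Y128.532
M3 S680
G1 X162.463 Y49.745 F644
M5
G00 X0.000 Y0.000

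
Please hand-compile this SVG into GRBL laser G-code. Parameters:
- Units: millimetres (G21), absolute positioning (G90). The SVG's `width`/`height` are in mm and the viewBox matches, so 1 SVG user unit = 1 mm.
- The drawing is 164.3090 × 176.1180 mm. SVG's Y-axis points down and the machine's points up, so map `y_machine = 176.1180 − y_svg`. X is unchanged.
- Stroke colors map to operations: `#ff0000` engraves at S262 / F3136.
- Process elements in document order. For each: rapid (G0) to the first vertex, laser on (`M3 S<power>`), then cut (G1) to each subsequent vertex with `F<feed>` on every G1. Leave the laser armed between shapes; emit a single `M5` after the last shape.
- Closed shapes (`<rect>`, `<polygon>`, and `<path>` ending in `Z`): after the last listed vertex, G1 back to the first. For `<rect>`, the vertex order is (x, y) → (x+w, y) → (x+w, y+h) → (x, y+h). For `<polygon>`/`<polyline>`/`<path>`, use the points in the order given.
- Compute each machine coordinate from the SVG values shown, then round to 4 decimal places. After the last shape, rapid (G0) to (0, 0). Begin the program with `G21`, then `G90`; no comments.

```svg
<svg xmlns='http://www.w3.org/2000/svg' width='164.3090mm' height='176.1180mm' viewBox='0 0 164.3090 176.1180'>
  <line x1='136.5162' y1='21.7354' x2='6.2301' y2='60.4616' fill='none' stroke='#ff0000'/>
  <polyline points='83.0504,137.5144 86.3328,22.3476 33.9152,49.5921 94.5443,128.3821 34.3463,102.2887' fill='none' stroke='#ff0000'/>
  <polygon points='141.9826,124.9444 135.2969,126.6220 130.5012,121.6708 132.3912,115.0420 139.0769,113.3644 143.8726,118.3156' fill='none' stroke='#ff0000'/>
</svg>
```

G21
G90
G0 X136.5162 Y154.3826
M3 S262
G1 X6.2301 Y115.6564 F3136
G0 X83.0504 Y38.6036
M3 S262
G1 X86.3328 Y153.7704 F3136
G1 X33.9152 Y126.5259 F3136
G1 X94.5443 Y47.7359 F3136
G1 X34.3463 Y73.8293 F3136
G0 X141.9826 Y51.1736
M3 S262
G1 X135.2969 Y49.4960 F3136
G1 X130.5012 Y54.4472 F3136
G1 X132.3912 Y61.0760 F3136
G1 X139.0769 Y62.7536 F3136
G1 X143.8726 Y57.8024 F3136
G1 X141.9826 Y51.1736 F3136
M5
G0 X0.0000 Y0.0000

viewBox `0 0 164.3090 176.1180` with mm width/height → 1 unit = 1 mm. Flip: y_m = 176.1180 − y_svg.

**Shape 1** — `<line>` line segment, stroke `#ff0000` → engrave (S262, F3136). Machine vertices: (136.5162,154.3826) → (6.2301,115.6564). Open path.

**Shape 2** — `<polyline>` open polyline, stroke `#ff0000` → engrave (S262, F3136). Machine vertices: (83.0504,38.6036) → (86.3328,153.7704) → (33.9152,126.5259) → (94.5443,47.7359) → (34.3463,73.8293). Open path.

**Shape 3** — `<polygon>` regular polygon, stroke `#ff0000` → engrave (S262, F3136). Machine vertices: (141.9826,51.1736) → (135.2969,49.4960) → (130.5012,54.4472) → (132.3912,61.0760) → (139.0769,62.7536) → (143.8726,57.8024) → (141.9826,51.1736). Closed: final G1 returns to the first vertex.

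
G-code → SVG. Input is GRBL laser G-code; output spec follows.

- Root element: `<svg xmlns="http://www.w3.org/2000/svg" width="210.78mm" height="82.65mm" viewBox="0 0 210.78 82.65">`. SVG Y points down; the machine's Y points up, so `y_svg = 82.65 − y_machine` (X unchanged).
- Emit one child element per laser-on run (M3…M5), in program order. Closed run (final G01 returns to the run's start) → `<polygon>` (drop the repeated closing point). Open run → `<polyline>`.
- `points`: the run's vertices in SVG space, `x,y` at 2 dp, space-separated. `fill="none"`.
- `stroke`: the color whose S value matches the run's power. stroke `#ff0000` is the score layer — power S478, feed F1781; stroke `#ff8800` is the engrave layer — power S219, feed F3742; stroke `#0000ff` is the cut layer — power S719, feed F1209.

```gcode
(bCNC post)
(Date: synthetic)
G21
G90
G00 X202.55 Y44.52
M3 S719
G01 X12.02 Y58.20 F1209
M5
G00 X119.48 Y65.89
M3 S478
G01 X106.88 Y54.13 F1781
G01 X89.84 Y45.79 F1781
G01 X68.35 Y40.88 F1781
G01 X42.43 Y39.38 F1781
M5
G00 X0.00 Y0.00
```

y_svg = 82.65 − y_m.

[1] S719→`#0000ff` (cut); open run; points: 202.55,38.13 12.02,24.45

[2] S478→`#ff0000` (score); open run; points: 119.48,16.76 106.88,28.52 89.84,36.86 68.35,41.77 42.43,43.27

<svg xmlns="http://www.w3.org/2000/svg" width="210.78mm" height="82.65mm" viewBox="0 0 210.78 82.65">
  <polyline points="202.55,38.13 12.02,24.45" fill="none" stroke="#0000ff"/>
  <polyline points="119.48,16.76 106.88,28.52 89.84,36.86 68.35,41.77 42.43,43.27" fill="none" stroke="#ff0000"/>
</svg>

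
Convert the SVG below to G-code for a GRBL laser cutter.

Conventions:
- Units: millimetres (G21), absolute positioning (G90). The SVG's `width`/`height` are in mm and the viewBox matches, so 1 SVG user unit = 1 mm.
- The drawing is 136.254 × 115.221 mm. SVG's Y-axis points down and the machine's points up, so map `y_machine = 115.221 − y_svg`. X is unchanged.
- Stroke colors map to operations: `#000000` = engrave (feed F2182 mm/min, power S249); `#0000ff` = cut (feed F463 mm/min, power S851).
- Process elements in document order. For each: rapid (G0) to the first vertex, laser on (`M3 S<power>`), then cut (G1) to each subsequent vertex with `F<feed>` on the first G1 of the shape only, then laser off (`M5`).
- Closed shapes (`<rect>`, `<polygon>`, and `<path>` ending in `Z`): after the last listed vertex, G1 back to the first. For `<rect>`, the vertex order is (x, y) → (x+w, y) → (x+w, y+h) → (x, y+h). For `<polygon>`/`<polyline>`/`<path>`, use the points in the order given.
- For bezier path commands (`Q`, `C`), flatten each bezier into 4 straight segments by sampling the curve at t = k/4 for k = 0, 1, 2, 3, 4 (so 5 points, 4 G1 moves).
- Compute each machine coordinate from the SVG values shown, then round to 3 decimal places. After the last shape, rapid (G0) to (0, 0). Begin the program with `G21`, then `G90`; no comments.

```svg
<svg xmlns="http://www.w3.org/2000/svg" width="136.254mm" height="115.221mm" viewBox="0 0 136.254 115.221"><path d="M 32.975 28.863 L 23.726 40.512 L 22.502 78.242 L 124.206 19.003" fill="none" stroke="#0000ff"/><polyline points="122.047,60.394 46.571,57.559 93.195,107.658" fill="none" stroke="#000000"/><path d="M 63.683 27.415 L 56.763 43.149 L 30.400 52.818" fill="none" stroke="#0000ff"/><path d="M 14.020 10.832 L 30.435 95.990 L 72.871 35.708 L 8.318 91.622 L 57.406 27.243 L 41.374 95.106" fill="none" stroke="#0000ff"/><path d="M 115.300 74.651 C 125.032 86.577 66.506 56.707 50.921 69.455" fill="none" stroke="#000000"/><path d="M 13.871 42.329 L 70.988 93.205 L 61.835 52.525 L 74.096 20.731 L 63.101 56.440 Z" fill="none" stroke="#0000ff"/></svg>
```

G21
G90
G0 X32.975 Y86.358
M3 S851
G1 X23.726 Y74.709 F463
G1 X22.502 Y36.979
G1 X124.206 Y96.218
M5
G0 X122.047 Y54.827
M3 S249
G1 X46.571 Y57.662 F2182
G1 X93.195 Y7.563
M5
G0 X63.683 Y87.806
M3 S851
G1 X56.763 Y72.072 F463
G1 X30.400 Y62.403
M5
G0 X14.020 Y104.389
M3 S851
G1 X30.435 Y19.231 F463
G1 X72.871 Y79.513
G1 X8.318 Y23.599
G1 X57.406 Y87.978
G1 X41.374 Y20.115
M5
G0 X115.300 Y40.570
M3 S249
G1 X111.538 Y38.143 F2182
G1 X92.604 Y43.476
G1 X68.924 Y48.655
G1 X50.921 Y45.766
M5
G0 X13.871 Y72.892
M3 S851
G1 X70.988 Y22.016 F463
G1 X61.835 Y62.696
G1 X74.096 Y94.490
G1 X63.101 Y58.781
G1 X13.871 Y72.892
M5
G0 X0.000 Y0.000

1 u = 1 mm; y_m = 115.221 − y.

[1] `<path>` open polyline, #0000ff→cut S851 F463: (32.975,86.358) → (23.726,74.709) → (22.502,36.979) → (124.206,96.218)

[2] `<polyline>` open polyline, #000000→engrave S249 F2182: (122.047,54.827) → (46.571,57.662) → (93.195,7.563)

[3] `<path>` open polyline, #0000ff→cut S851 F463: (63.683,87.806) → (56.763,72.072) → (30.400,62.403)

[4] `<path>` open polyline, #0000ff→cut S851 F463: (14.020,104.389) → (30.435,19.231) → (72.871,79.513) → (8.318,23.599) → (57.406,87.978) → (41.374,20.115)

[5] `<path>` cubic bezier, #000000→engrave S249 F2182: (115.300,40.570) → (111.538,38.143) → (92.604,43.476) → (68.924,48.655) → (50.921,45.766)

[6] `<path>` closed polygon, #0000ff→cut S851 F463: (13.871,72.892) → (70.988,22.016) → (61.835,62.696) → (74.096,94.490) → (63.101,58.781) → (13.871,72.892) (closed)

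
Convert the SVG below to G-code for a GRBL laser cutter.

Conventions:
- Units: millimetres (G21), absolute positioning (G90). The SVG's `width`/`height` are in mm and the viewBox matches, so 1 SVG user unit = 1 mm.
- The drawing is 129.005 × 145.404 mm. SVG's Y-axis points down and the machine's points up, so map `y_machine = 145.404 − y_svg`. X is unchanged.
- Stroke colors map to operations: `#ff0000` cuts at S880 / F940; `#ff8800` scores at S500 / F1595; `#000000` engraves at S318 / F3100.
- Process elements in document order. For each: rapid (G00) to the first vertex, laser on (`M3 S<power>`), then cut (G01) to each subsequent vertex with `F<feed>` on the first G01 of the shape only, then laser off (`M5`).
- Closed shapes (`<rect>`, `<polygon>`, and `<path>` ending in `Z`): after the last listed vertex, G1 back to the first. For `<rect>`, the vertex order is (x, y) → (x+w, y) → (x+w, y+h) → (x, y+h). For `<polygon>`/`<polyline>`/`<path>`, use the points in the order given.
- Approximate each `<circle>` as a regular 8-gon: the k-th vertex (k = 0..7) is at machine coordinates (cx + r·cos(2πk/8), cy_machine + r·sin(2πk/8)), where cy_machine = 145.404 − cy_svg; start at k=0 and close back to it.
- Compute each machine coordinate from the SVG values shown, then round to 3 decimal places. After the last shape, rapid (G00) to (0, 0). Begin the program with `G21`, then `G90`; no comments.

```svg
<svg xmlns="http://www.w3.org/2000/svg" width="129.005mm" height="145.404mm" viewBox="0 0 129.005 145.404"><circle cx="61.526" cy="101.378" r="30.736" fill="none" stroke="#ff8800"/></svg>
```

G21
G90
G00 X92.262 Y44.026
M3 S500
G01 X83.260 Y65.760 F1595
G01 X61.526 Y74.762
G01 X39.792 Y65.760
G01 X30.790 Y44.026
G01 X39.792 Y22.292
G01 X61.526 Y13.290
G01 X83.260 Y22.292
G01 X92.262 Y44.026
M5
G00 X0.000 Y0.000

viewBox `0 0 129.005 145.404` with mm width/height → 1 unit = 1 mm. Flip: y_m = 145.404 − y_svg.

**Shape 1** — `<circle>` circle, stroke `#ff8800` → score (S500, F1595). Machine vertices: (92.262,44.026) → (83.260,65.760) → (61.526,74.762) → (39.792,65.760) → (30.790,44.026) → (39.792,22.292) → (61.526,13.290) → (83.260,22.292) → (92.262,44.026). Closed: final G1 returns to the first vertex.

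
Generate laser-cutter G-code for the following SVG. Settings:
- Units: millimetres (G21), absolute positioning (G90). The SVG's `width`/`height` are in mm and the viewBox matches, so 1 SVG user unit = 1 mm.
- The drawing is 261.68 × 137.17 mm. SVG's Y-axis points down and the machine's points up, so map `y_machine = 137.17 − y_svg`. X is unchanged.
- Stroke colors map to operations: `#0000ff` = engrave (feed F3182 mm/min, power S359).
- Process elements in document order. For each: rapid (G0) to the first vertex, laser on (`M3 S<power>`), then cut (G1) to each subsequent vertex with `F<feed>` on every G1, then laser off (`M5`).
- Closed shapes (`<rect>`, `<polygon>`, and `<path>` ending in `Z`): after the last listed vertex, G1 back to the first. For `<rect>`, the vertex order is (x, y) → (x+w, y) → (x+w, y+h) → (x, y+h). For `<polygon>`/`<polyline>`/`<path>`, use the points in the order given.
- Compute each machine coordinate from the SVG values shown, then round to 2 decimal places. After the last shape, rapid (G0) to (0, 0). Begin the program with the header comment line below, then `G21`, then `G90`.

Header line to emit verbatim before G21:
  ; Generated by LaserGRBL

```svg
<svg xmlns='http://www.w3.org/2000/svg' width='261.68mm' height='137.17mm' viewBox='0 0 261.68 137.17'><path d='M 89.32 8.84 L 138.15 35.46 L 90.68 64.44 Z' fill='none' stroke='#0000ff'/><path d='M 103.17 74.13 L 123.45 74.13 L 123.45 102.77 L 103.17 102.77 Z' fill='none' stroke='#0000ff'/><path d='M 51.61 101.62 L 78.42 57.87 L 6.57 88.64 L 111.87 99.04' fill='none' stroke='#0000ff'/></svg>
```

1 u = 1 mm; y_m = 137.17 − y.

[1] `<path>` regular polygon, #0000ff→engrave S359 F3182: (89.32,128.33) → (138.15,101.71) → (90.68,72.73) → (89.32,128.33) (closed)

[2] `<path>` rectangle, #0000ff→engrave S359 F3182: (103.17,63.04) → (123.45,63.04) → (123.45,34.40) → (103.17,34.40) → (103.17,63.04) (closed)

[3] `<path>` open polyline, #0000ff→engrave S359 F3182: (51.61,35.55) → (78.42,79.30) → (6.57,48.53) → (111.87,38.13)

; Generated by LaserGRBL
G21
G90
G0 X89.32 Y128.33
M3 S359
G1 X138.15 Y101.71 F3182
G1 X90.68 Y72.73 F3182
G1 X89.32 Y128.33 F3182
M5
G0 X103.17 Y63.04
M3 S359
G1 X123.45 Y63.04 F3182
G1 X123.45 Y34.40 F3182
G1 X103.17 Y34.40 F3182
G1 X103.17 Y63.04 F3182
M5
G0 X51.61 Y35.55
M3 S359
G1 X78.42 Y79.30 F3182
G1 X6.57 Y48.53 F3182
G1 X111.87 Y38.13 F3182
M5
G0 X0.00 Y0.00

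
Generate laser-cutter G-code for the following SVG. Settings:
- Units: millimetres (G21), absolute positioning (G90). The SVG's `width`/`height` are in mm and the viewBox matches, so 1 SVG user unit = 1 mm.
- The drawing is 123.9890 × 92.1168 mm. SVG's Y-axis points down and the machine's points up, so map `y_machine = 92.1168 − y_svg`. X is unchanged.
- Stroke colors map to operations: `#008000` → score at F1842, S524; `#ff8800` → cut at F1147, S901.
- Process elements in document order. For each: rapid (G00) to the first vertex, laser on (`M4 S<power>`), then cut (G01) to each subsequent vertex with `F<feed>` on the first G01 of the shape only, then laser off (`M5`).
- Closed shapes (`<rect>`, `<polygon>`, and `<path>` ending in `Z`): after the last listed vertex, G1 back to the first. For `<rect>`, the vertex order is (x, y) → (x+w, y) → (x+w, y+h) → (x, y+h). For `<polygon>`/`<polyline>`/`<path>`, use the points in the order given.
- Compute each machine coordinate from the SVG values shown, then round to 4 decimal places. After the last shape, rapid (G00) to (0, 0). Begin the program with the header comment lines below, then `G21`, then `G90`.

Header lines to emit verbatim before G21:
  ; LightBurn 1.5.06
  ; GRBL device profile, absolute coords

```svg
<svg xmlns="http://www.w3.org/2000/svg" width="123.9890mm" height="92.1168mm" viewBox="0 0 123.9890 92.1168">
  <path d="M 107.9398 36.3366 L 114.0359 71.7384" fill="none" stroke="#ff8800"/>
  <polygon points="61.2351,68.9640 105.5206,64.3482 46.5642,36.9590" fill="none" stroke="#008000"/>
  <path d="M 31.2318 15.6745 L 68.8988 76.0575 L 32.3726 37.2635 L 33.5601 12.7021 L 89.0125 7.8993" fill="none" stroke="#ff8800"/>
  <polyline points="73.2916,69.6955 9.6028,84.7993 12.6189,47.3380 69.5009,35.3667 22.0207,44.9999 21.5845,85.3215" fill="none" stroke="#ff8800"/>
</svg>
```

; LightBurn 1.5.06
; GRBL device profile, absolute coords
G21
G90
G00 X107.9398 Y55.7802
M4 S901
G01 X114.0359 Y20.3784 F1147
M5
G00 X61.2351 Y23.1528
M4 S524
G01 X105.5206 Y27.7686 F1842
G01 X46.5642 Y55.1578
G01 X61.2351 Y23.1528
M5
G00 X31.2318 Y76.4423
M4 S901
G01 X68.8988 Y16.0593 F1147
G01 X32.3726 Y54.8533
G01 X33.5601 Y79.4147
G01 X89.0125 Y84.2175
M5
G00 X73.2916 Y22.4213
M4 S901
G01 X9.6028 Y7.3175 F1147
G01 X12.6189 Y44.7788
G01 X69.5009 Y56.7501
G01 X22.0207 Y47.1169
G01 X21.5845 Y6.7953
M5
G00 X0.0000 Y0.0000

viewBox `0 0 123.9890 92.1168` with mm width/height → 1 unit = 1 mm. Flip: y_m = 92.1168 − y_svg.

**Shape 1** — `<path>` line segment, stroke `#ff8800` → cut (S901, F1147). Machine vertices: (107.9398,55.7802) → (114.0359,20.3784). Open path.

**Shape 2** — `<polygon>` closed polygon, stroke `#008000` → score (S524, F1842). Machine vertices: (61.2351,23.1528) → (105.5206,27.7686) → (46.5642,55.1578) → (61.2351,23.1528). Closed: final G1 returns to the first vertex.

**Shape 3** — `<path>` open polyline, stroke `#ff8800` → cut (S901, F1147). Machine vertices: (31.2318,76.4423) → (68.8988,16.0593) → (32.3726,54.8533) → (33.5601,79.4147) → (89.0125,84.2175). Open path.

**Shape 4** — `<polyline>` open polyline, stroke `#ff8800` → cut (S901, F1147). Machine vertices: (73.2916,22.4213) → (9.6028,7.3175) → (12.6189,44.7788) → (69.5009,56.7501) → (22.0207,47.1169) → (21.5845,6.7953). Open path.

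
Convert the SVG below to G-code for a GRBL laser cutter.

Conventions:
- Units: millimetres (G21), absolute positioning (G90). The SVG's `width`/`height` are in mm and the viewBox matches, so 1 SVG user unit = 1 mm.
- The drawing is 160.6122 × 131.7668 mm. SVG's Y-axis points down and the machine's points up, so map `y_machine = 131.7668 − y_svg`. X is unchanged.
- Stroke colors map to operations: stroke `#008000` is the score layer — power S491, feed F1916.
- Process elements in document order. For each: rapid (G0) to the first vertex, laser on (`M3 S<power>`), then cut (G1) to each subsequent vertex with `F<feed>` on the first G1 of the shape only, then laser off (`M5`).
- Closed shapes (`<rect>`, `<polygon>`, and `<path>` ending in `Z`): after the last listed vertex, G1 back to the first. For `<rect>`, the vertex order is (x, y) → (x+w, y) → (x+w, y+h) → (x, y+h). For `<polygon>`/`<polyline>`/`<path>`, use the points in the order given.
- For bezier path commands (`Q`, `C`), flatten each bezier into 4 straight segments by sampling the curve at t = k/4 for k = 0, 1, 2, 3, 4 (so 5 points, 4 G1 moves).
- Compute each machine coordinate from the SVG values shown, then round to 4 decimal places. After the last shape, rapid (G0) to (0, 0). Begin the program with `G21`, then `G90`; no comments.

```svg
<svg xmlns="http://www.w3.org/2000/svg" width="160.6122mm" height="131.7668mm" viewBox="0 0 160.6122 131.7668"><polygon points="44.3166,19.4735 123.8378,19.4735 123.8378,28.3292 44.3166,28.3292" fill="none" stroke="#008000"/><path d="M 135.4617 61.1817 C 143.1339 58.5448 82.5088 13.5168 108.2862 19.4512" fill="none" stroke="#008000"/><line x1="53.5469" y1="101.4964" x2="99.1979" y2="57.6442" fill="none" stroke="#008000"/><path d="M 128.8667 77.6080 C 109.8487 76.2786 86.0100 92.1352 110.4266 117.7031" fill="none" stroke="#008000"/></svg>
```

1 u = 1 mm; y_m = 131.7668 − y.

[1] `<polygon>` rectangle, #008000→score S491 F1916: (44.3166,112.2933) → (123.8378,112.2933) → (123.8378,103.4376) → (44.3166,103.4376) → (44.3166,112.2933) (closed)

[2] `<path>` cubic bezier, #008000→score S491 F1916: (135.4617,70.5851) → (130.8273,79.0525) → (115.0845,94.6646) → (102.7364,108.6696) → (108.2862,112.3156)

[3] `<line>` line segment, #008000→score S491 F1916: (53.5469,30.2704) → (99.1979,74.1226)

[4] `<path>` cubic bezier, #008000→score S491 F1916: (128.8667,54.1588) → (114.5286,52.0503) → (103.3587,44.1977) → (100.3327,31.3020) → (110.4266,14.0637)

G21
G90
G0 X44.3166 Y112.2933
M3 S491
G1 X123.8378 Y112.2933 F1916
G1 X123.8378 Y103.4376
G1 X44.3166 Y103.4376
G1 X44.3166 Y112.2933
M5
G0 X135.4617 Y70.5851
M3 S491
G1 X130.8273 Y79.0525 F1916
G1 X115.0845 Y94.6646
G1 X102.7364 Y108.6696
G1 X108.2862 Y112.3156
M5
G0 X53.5469 Y30.2704
M3 S491
G1 X99.1979 Y74.1226 F1916
M5
G0 X128.8667 Y54.1588
M3 S491
G1 X114.5286 Y52.0503 F1916
G1 X103.3587 Y44.1977
G1 X100.3327 Y31.3020
G1 X110.4266 Y14.0637
M5
G0 X0.0000 Y0.0000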